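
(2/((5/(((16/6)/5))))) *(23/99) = 368/7425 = 0.05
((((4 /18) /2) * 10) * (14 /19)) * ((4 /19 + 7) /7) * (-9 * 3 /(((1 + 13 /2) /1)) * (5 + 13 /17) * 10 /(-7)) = 153440 /6137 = 25.00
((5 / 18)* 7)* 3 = 35 / 6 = 5.83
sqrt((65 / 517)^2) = 65 / 517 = 0.13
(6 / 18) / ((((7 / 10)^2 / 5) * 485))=100 / 14259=0.01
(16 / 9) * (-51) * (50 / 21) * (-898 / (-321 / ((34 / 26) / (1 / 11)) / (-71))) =162149345600 / 262899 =616774.30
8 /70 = 4 /35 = 0.11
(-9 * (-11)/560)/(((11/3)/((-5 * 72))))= -243/14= -17.36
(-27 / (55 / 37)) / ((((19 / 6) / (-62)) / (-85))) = -6317676 / 209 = -30228.11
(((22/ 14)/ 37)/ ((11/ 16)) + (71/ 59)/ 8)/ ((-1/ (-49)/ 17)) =176.76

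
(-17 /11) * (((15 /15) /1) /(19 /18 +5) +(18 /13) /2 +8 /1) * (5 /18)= -96985 /25506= -3.80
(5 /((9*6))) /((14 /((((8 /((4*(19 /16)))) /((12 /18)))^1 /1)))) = 20 /1197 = 0.02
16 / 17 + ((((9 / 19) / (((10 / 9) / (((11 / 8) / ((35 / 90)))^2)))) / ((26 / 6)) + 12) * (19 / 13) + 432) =10187235451 / 22524320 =452.28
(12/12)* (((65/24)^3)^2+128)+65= 112301764993/191102976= 587.65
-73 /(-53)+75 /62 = 8501 /3286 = 2.59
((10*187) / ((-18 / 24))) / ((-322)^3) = 935 / 12519843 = 0.00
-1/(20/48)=-12/5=-2.40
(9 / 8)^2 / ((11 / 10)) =405 / 352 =1.15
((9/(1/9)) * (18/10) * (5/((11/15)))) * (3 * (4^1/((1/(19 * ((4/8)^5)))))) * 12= 1869885/22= 84994.77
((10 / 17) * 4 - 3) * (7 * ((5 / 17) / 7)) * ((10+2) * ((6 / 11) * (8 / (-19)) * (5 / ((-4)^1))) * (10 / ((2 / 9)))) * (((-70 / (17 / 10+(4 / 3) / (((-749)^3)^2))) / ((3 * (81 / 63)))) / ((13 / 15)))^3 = 485648690525819361955979141344896709129299233087590438986750000000000 / 8807745303637495210463443648087593718900062959745220348766032117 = 55138.82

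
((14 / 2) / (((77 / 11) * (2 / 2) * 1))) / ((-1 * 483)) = -1 / 483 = -0.00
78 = 78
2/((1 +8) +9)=1/9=0.11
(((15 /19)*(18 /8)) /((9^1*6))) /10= 1 /304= 0.00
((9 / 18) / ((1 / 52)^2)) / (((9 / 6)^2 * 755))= 5408 / 6795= 0.80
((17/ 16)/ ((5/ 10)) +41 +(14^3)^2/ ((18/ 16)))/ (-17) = -481893409/ 1224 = -393703.77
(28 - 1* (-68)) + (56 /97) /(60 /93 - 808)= 58264750 /606929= 96.00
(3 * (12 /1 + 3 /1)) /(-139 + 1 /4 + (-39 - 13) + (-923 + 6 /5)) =-300 /7417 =-0.04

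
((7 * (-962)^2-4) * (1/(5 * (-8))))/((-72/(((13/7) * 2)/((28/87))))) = 101760217/3920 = 25959.24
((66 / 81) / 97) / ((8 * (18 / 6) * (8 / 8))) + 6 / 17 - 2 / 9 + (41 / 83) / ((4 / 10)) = 60575531 / 44344908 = 1.37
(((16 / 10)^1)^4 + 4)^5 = 12485422259490046976 / 95367431640625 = 130919.14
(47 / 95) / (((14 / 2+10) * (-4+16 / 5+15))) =47 / 22933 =0.00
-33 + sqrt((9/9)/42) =-33 + sqrt(42)/42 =-32.85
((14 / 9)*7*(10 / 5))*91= 17836 / 9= 1981.78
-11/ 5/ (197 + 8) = -11/ 1025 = -0.01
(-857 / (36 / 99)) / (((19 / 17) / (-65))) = 10416835 / 76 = 137063.62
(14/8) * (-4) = -7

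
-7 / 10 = -0.70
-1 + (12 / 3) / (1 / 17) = 67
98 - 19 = 79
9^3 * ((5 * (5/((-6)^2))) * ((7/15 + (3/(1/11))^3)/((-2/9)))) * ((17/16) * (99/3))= -183716372565/64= -2870568321.33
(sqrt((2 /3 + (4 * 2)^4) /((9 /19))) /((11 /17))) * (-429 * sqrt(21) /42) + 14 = -6713.36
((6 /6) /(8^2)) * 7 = 7 /64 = 0.11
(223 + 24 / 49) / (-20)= -10951 / 980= -11.17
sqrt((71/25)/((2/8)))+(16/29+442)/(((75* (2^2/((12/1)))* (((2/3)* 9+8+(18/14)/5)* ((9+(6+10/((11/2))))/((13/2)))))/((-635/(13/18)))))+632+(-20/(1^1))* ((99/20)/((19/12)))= 2* sqrt(71)/5+7505470394/50865565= 150.93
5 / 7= 0.71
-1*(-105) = 105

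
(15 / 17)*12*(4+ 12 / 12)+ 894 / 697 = 37794 / 697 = 54.22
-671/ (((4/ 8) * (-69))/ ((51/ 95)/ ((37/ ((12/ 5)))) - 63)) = -495024882/ 404225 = -1224.63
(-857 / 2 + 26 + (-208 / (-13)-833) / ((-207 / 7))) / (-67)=155197 / 27738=5.60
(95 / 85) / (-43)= -19 / 731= -0.03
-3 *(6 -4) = -6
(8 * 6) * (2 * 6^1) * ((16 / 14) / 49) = 4608 / 343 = 13.43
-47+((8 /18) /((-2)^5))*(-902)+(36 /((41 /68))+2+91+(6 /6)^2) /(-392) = -630382 /18081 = -34.86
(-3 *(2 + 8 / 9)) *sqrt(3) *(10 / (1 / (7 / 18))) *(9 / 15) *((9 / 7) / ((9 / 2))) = -52 *sqrt(3) / 9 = -10.01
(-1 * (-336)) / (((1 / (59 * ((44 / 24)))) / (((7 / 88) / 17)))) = 2891 / 17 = 170.06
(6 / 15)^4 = 16 / 625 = 0.03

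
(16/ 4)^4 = 256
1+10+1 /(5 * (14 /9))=779 /70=11.13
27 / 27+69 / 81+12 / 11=874 / 297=2.94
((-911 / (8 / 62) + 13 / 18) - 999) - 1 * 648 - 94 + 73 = -314191 / 36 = -8727.53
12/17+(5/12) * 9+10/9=5.57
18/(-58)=-0.31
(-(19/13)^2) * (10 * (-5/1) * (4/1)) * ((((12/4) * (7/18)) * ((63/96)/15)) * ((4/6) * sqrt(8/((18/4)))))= 88445/4563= 19.38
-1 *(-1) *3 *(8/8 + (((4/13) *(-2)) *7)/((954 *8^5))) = 50798585/16932864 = 3.00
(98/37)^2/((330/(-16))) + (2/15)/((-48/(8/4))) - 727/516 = -51127811/29139165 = -1.75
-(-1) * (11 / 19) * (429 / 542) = 4719 / 10298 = 0.46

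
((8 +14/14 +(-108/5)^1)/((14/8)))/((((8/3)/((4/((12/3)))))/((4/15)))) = -18/25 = -0.72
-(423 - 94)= -329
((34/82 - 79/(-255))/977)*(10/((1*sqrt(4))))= 7574/2042907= 0.00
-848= -848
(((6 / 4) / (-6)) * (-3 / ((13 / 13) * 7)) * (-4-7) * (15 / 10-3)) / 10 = 99 / 560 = 0.18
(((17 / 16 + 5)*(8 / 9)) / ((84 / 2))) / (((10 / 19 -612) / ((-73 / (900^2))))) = 134539 / 7114398480000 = 0.00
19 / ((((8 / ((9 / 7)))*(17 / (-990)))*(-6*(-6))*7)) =-9405 / 13328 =-0.71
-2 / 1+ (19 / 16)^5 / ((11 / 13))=9120615 / 11534336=0.79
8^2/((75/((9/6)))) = 32/25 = 1.28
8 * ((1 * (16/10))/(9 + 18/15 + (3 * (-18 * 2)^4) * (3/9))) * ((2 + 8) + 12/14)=4864/58786917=0.00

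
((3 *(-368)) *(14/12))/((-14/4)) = 368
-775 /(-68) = 775 /68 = 11.40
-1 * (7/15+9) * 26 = -3692/15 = -246.13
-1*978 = -978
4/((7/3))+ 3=33/7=4.71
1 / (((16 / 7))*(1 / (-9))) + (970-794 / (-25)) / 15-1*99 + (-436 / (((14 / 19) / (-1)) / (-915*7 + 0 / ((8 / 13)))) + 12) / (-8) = 947407193 / 2000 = 473703.60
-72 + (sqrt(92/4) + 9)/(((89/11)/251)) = 2761 * sqrt(23)/89 + 18441/89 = 355.98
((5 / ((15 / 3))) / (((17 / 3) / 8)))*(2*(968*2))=92928 / 17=5466.35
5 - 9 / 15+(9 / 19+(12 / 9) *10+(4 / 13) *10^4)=11467457 / 3705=3095.13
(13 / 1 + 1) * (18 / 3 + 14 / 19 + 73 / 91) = 26070 / 247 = 105.55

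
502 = 502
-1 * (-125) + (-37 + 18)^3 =-6734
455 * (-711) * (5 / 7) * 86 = -19872450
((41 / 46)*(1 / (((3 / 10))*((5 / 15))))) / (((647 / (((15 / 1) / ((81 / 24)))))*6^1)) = 4100 / 401787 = 0.01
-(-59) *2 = 118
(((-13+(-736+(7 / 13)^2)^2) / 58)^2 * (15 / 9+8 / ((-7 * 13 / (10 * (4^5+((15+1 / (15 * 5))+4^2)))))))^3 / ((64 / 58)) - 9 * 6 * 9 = -498125425640862375007888698000879038288084514889965324017490163298302285024 / 1048732277651652210342993479139948847064875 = -474978634925090131171061500000000.00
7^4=2401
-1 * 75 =-75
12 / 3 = 4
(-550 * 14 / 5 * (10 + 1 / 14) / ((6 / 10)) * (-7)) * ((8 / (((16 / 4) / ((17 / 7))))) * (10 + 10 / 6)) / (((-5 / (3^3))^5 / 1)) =-1177050407148 / 25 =-47082016285.92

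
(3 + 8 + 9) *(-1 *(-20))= 400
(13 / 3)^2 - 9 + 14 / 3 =130 / 9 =14.44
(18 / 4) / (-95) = -9 / 190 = -0.05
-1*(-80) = 80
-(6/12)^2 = -0.25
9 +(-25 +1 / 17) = -271 / 17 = -15.94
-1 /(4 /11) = -11 /4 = -2.75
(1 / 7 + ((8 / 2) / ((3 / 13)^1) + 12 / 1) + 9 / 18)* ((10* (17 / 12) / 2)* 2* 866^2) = 20064135335 / 63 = 318478338.65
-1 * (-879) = 879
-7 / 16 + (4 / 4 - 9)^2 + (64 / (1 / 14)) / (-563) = 558235 / 9008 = 61.97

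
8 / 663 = 0.01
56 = 56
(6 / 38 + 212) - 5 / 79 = 318354 / 1501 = 212.09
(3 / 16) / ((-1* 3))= -1 / 16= -0.06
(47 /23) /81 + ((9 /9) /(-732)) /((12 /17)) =42353 /1818288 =0.02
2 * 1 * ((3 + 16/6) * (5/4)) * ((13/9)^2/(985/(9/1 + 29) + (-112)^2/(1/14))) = 272935/1621877499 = 0.00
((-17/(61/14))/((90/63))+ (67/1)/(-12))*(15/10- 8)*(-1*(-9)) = 1186809/2440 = 486.40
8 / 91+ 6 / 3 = 190 / 91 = 2.09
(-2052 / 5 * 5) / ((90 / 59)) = -6726 / 5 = -1345.20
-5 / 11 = -0.45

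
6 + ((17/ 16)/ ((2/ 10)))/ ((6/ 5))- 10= 41/ 96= 0.43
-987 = -987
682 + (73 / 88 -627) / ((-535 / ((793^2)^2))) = 21790540055838063 / 47080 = 462840697872.52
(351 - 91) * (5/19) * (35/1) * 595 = 1424868.42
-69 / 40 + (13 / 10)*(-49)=-2617 / 40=-65.42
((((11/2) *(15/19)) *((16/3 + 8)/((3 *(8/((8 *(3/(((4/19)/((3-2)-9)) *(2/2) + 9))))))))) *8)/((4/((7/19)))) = 4.75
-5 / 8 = -0.62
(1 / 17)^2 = 1 / 289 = 0.00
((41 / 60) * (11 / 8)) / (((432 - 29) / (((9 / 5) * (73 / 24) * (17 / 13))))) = 559691 / 33529600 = 0.02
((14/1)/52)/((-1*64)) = -7/1664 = -0.00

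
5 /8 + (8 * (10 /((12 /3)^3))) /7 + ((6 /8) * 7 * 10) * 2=5925 /56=105.80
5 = 5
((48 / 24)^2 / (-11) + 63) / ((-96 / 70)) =-24115 / 528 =-45.67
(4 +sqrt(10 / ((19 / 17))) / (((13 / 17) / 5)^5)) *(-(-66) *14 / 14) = 264 +292845506250 *sqrt(3230) / 7054567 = 2359489.55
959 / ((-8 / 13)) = -12467 / 8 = -1558.38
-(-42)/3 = 14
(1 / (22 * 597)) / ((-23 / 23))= -1 / 13134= -0.00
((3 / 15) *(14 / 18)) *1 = 7 / 45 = 0.16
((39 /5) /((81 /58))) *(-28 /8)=-2639 /135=-19.55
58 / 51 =1.14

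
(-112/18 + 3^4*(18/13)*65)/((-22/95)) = -3113815/99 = -31452.68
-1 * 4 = -4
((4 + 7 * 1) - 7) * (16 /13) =64 /13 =4.92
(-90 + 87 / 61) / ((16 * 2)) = -5403 / 1952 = -2.77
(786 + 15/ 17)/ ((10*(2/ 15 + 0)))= 40131/ 68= 590.16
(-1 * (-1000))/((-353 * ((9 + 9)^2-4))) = -25/2824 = -0.01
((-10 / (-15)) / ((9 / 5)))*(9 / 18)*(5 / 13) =25 / 351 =0.07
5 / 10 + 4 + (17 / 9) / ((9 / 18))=149 / 18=8.28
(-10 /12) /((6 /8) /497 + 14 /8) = -2485 /5223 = -0.48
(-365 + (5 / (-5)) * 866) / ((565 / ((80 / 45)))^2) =-315136 / 25857225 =-0.01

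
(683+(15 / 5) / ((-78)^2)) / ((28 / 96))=395750 / 169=2341.72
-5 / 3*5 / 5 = -5 / 3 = -1.67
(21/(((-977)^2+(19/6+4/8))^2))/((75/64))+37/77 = 1896294748248541/3946343124571925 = 0.48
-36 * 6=-216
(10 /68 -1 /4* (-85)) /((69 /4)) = 485 /391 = 1.24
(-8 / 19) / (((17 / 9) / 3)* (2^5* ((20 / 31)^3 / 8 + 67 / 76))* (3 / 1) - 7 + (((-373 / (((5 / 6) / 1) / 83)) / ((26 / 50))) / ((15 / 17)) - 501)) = 13942188 / 2696114451557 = 0.00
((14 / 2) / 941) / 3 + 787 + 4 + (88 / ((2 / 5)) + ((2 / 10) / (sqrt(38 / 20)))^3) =2 * sqrt(190) / 9025 + 2854060 / 2823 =1011.01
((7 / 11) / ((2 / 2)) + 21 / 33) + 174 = 1928 / 11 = 175.27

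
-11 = -11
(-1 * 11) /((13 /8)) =-88 /13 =-6.77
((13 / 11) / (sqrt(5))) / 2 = 13 * sqrt(5) / 110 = 0.26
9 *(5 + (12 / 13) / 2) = 639 / 13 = 49.15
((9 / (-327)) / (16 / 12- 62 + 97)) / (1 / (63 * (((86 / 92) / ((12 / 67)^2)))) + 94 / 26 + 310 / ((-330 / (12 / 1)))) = 1738980243 / 17577306325867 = 0.00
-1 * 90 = -90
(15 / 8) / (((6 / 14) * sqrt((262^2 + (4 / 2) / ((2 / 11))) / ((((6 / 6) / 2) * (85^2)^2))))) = 50575 * sqrt(137310) / 219696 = 85.30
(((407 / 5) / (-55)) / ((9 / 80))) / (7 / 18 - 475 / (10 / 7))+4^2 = 239712 / 14945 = 16.04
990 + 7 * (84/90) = 14948/15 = 996.53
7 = 7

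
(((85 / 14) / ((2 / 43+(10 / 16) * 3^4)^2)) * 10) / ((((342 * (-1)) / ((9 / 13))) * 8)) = -3143300 / 525338946769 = -0.00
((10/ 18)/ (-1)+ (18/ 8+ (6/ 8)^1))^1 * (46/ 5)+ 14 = 1642/ 45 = 36.49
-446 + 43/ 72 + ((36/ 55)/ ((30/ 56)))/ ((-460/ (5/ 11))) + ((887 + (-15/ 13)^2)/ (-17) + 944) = 6423745734421/ 14392006200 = 446.34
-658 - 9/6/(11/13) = -659.77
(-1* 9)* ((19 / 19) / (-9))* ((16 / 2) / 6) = 4 / 3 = 1.33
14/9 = 1.56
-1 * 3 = -3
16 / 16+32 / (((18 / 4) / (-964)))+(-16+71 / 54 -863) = -417517 / 54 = -7731.80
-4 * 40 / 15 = -32 / 3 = -10.67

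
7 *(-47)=-329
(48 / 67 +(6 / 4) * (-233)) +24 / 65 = -3034689 / 8710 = -348.41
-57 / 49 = -1.16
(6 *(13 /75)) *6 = 156 /25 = 6.24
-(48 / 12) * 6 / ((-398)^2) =-6 / 39601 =-0.00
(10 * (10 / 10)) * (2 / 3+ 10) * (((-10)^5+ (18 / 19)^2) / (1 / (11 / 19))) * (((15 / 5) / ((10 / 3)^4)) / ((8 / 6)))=-96494433948 / 857375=-112546.36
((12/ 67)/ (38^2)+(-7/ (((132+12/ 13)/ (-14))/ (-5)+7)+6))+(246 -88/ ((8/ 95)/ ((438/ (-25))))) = 9088008275486/ 489665815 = 18559.61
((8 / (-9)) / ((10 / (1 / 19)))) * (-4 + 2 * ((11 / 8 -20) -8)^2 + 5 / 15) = -1429 / 216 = -6.62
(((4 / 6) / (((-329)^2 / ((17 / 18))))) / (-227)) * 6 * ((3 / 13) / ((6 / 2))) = -34 / 2874772719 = -0.00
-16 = -16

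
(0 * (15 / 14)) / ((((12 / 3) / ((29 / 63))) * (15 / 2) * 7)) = 0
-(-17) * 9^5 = 1003833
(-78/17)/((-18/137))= 1781/51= 34.92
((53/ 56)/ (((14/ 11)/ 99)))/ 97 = 57717/ 76048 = 0.76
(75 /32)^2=5625 /1024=5.49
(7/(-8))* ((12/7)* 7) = -21/2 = -10.50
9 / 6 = 3 / 2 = 1.50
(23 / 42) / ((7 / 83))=1909 / 294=6.49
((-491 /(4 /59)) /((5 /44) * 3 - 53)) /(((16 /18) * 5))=2867931 /92680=30.94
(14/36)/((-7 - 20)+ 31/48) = -56/3795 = -0.01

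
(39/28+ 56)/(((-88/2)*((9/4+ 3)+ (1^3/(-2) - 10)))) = 1607/6468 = 0.25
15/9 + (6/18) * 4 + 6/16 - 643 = -5117/8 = -639.62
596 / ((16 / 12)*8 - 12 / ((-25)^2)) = 279375 / 4991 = 55.98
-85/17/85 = -1/17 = -0.06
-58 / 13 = -4.46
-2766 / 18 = -461 / 3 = -153.67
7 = 7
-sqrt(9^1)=-3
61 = 61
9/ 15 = 3/ 5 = 0.60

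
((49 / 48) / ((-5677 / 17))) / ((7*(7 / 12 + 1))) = -17 / 61636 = -0.00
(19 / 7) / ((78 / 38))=361 / 273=1.32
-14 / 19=-0.74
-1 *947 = -947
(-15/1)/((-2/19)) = 142.50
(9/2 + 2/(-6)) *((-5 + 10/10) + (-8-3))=-125/2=-62.50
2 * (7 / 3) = 14 / 3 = 4.67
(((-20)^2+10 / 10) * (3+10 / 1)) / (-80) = -5213 / 80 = -65.16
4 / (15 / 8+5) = 32 / 55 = 0.58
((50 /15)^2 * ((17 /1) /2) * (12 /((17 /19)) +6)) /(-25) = -220 /3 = -73.33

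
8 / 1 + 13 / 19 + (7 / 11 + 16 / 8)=2366 / 209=11.32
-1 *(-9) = 9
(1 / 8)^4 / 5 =1 / 20480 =0.00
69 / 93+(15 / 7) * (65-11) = 116.46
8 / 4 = 2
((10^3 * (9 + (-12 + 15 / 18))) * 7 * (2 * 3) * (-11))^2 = 1002001000000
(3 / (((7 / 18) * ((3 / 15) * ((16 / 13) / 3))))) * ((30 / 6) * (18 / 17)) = 236925 / 476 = 497.74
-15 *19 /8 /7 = -285 /56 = -5.09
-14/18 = -7/9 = -0.78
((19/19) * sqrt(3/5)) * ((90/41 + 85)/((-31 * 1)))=-715 * sqrt(15)/1271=-2.18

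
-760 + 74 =-686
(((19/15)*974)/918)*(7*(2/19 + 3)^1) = 201131/6885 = 29.21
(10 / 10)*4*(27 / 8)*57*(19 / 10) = 1462.05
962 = 962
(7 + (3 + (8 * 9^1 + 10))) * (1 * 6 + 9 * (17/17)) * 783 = 1080540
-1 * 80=-80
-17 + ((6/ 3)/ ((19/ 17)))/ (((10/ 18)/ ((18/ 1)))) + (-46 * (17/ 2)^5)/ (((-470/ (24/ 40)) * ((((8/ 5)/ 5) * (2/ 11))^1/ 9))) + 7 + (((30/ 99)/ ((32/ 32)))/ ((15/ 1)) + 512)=91346241068323/ 226321920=403611.99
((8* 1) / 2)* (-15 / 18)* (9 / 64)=-15 / 32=-0.47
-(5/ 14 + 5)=-75/ 14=-5.36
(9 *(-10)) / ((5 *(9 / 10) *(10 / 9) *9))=-2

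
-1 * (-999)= 999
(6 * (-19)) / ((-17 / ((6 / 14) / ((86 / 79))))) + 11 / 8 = 164359 / 40936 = 4.02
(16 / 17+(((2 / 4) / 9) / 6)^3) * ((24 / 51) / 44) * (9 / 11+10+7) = 987615041 / 5506358616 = 0.18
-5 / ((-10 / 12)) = 6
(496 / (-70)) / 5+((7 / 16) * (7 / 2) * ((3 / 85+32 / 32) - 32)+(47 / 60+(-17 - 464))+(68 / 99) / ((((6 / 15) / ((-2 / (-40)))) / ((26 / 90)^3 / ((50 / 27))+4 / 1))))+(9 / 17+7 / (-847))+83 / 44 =-11509304099267 / 21868481250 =-526.30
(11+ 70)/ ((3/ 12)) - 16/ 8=322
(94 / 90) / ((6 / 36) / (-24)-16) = -752 / 11525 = -0.07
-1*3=-3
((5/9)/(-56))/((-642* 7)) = 5/2264976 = 0.00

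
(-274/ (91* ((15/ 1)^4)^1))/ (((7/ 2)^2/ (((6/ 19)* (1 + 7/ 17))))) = -17536/ 8101445625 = -0.00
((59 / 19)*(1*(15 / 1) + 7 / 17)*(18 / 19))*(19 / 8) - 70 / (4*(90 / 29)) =1186529 / 11628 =102.04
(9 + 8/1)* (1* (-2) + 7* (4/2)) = 204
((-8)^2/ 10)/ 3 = 32/ 15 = 2.13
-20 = -20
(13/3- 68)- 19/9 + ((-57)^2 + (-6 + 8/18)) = 9533/3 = 3177.67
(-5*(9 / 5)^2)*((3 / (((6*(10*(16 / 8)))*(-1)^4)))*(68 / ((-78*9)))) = 51 / 1300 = 0.04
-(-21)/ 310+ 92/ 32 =3649/ 1240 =2.94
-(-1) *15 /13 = 15 /13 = 1.15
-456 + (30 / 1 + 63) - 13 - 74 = -450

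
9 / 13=0.69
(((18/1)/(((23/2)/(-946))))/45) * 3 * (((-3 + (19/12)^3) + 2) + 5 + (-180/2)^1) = 2915099/360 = 8097.50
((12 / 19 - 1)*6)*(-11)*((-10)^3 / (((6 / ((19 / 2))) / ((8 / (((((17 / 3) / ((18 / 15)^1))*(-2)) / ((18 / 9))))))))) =1108800 / 17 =65223.53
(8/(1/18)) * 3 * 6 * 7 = 18144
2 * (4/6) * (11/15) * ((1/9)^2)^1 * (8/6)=0.02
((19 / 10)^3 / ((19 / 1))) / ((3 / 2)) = 361 / 1500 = 0.24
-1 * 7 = -7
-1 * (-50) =50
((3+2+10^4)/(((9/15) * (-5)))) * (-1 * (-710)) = -2367850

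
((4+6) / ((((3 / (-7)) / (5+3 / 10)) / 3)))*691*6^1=-1538166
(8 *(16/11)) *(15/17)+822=155634/187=832.27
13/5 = 2.60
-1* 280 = -280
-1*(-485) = 485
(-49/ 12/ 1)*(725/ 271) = -35525/ 3252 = -10.92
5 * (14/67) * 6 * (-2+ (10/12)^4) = -68845/7236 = -9.51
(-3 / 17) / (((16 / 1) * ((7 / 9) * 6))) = -9 / 3808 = -0.00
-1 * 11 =-11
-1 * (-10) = 10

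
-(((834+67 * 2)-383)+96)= -681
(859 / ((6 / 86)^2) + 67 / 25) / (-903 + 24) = -200.77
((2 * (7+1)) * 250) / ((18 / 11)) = 22000 / 9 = 2444.44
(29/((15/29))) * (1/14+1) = 841/14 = 60.07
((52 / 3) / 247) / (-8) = -1 / 114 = -0.01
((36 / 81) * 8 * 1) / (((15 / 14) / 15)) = 448 / 9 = 49.78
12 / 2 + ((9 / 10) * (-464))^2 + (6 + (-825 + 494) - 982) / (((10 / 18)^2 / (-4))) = 191334.48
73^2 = 5329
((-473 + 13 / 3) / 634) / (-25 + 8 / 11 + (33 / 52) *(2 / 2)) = 402116 / 12858471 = 0.03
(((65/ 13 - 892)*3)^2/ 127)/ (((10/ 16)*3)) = 18882456/ 635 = 29736.15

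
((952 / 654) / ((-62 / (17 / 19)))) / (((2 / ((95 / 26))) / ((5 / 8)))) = -50575 / 2108496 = -0.02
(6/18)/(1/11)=11/3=3.67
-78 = -78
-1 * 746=-746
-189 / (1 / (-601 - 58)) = 124551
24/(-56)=-3/7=-0.43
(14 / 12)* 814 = 2849 / 3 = 949.67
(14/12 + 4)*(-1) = -31/6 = -5.17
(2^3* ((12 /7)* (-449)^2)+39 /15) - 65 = 96766296 /35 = 2764751.31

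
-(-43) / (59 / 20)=860 / 59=14.58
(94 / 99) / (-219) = -94 / 21681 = -0.00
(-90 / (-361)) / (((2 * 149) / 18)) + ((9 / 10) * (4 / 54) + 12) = 9747959 / 806835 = 12.08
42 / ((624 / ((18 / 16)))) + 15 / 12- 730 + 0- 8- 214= -790961 / 832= -950.67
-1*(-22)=22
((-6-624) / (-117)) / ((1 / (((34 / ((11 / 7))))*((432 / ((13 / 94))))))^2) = 6538455238533120 / 265837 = 24595730611.36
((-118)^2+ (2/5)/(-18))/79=626579/3555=176.25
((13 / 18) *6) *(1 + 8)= 39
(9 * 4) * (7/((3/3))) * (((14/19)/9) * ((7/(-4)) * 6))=-4116/19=-216.63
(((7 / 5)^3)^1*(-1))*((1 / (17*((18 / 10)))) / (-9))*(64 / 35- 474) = -809774 / 172125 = -4.70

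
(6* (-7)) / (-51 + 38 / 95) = 210 / 253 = 0.83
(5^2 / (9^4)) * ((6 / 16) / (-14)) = -25 / 244944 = -0.00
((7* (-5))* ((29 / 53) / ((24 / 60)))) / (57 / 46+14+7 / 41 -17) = 4785725 / 158947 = 30.11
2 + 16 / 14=22 / 7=3.14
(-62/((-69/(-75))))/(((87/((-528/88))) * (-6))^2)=-1550/174087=-0.01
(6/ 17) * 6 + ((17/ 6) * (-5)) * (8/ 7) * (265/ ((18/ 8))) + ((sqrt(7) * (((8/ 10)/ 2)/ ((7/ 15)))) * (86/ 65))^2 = -25734771596/ 13574925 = -1895.76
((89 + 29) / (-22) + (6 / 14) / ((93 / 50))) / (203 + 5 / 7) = -0.03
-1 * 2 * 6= -12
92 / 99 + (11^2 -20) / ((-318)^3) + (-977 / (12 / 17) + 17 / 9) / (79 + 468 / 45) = -255299198095 / 17568677016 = -14.53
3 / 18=1 / 6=0.17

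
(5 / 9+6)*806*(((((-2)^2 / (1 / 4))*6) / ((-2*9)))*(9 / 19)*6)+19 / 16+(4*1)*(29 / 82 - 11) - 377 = -1003468479 / 12464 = -80509.35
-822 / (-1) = 822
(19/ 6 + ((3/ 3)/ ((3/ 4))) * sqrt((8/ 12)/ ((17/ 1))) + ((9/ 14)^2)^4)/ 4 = sqrt(102)/ 153 + 14149136195/ 17709468672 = 0.86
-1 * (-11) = 11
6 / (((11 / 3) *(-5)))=-18 / 55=-0.33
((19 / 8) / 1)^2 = 5.64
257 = 257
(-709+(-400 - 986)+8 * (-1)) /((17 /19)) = -39957 /17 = -2350.41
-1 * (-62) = 62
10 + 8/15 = 158/15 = 10.53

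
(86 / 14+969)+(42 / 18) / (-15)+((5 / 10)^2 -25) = 1197299 / 1260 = 950.24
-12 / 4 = -3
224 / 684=56 / 171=0.33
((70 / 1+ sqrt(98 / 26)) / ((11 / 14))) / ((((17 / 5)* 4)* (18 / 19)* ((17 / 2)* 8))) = 4655* sqrt(13) / 5951088+ 23275 / 228888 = 0.10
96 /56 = 12 /7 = 1.71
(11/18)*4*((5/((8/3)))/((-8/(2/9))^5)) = -55/725594112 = -0.00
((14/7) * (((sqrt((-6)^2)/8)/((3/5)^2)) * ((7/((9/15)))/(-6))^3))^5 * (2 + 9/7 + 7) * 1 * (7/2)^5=-3397135491780383288860321044921875/23316389970546096340992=-145697318327.23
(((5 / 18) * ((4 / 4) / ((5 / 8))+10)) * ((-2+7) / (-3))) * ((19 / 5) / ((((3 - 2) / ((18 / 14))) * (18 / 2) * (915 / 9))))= -551 / 19215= -0.03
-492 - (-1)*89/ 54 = -26479/ 54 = -490.35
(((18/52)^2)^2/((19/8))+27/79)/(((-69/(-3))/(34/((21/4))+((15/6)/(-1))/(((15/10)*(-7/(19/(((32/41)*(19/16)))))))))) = 4741682895/27608319284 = 0.17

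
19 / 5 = 3.80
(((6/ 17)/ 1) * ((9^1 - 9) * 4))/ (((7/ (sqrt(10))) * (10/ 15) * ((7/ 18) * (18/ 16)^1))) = 0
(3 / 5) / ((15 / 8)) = 0.32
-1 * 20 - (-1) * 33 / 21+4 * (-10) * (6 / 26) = -2517 / 91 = -27.66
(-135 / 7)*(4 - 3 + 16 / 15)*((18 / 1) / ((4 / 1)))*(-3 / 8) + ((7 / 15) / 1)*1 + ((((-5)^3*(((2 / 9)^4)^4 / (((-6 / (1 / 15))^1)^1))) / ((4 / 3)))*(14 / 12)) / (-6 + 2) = 632504352202020499417 / 9339221751813278640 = 67.73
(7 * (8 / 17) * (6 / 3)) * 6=672 / 17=39.53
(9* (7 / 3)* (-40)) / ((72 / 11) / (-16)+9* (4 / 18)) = -528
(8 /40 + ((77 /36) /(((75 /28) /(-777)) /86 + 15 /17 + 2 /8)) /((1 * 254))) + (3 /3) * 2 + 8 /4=288672521438 /68610066615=4.21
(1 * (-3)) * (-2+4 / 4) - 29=-26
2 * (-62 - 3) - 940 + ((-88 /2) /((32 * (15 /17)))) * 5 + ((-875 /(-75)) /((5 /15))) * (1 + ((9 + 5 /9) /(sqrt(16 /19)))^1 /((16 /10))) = -25027 /24 + 7525 * sqrt(19) /144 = -815.01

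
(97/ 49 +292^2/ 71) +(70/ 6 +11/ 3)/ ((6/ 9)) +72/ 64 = 34150031/ 27832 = 1227.01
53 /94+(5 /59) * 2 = 0.73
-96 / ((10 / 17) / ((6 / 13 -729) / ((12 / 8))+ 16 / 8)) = 5131008 / 65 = 78938.58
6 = 6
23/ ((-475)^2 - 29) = 0.00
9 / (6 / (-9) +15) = 27 / 43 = 0.63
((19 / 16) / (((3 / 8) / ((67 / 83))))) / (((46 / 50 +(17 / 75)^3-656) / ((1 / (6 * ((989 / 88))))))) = -656390625 / 11342656969847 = -0.00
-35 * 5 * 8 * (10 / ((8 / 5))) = -8750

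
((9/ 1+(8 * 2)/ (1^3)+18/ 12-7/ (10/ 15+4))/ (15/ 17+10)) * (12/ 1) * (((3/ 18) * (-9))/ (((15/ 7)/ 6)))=-4284/ 37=-115.78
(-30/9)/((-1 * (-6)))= -5/9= -0.56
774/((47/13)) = 10062/47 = 214.09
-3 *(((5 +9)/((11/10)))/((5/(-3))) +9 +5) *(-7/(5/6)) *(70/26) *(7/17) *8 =3457440/2431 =1422.23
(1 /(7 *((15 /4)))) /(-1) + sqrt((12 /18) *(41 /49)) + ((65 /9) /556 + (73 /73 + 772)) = sqrt(246) /21 + 135378823 /175140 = 773.72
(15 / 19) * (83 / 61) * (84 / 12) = 8715 / 1159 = 7.52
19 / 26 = 0.73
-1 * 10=-10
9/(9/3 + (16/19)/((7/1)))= 1197/415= 2.88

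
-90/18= -5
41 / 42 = 0.98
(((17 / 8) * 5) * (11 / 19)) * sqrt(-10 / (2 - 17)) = 935 * sqrt(6) / 456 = 5.02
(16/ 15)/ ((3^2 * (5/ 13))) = 208/ 675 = 0.31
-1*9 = -9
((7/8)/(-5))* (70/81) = -49/324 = -0.15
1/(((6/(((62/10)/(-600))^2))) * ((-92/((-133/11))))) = 127813/54648000000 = 0.00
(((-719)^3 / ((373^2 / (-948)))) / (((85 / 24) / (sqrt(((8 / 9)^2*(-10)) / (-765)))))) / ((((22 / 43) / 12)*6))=323237830585088*sqrt(34) / 6634366365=284094.08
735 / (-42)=-35 / 2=-17.50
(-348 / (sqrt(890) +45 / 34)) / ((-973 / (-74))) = 7880112 / 199818199 - 29769312* sqrt(890) / 999090995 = -0.85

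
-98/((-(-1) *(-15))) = 98/15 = 6.53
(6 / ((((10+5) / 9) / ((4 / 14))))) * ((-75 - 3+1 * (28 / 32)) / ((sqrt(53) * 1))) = -5553 * sqrt(53) / 3710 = -10.90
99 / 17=5.82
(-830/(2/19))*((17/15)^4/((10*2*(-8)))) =131712617/1620000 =81.30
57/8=7.12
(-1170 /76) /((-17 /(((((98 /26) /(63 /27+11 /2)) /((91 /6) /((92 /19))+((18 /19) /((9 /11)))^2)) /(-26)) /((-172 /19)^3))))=59483065635 /11777616688518928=0.00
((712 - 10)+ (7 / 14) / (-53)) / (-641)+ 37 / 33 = 58439 / 2242218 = 0.03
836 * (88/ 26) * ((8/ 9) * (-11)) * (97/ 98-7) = 953294144/ 5733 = 166281.90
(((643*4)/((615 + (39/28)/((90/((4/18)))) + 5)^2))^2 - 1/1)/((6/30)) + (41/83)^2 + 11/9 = -6609255089539846036131298319017/1870433566515725263305693407361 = -3.53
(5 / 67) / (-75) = -1 / 1005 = -0.00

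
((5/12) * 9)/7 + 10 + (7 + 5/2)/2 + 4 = 135/7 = 19.29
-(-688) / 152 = 86 / 19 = 4.53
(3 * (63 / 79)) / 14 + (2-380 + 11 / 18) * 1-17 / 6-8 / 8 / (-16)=-4322753 / 11376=-379.99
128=128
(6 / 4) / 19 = 3 / 38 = 0.08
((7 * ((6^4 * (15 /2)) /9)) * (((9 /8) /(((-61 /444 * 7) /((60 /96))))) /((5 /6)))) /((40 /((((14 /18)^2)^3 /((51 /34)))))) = -4353013 /177876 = -24.47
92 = 92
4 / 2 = 2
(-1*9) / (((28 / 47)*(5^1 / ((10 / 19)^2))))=-2115 / 2527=-0.84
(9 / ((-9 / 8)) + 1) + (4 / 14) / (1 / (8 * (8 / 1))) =11.29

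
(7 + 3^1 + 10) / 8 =5 / 2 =2.50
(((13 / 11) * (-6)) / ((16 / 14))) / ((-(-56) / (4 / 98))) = -39 / 8624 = -0.00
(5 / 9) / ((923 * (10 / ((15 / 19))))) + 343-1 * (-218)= 59029547 / 105222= 561.00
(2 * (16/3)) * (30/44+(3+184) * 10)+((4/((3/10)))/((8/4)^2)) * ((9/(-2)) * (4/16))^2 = 21075815/1056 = 19958.16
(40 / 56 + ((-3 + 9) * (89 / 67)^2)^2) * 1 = 15911800337 / 141057847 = 112.80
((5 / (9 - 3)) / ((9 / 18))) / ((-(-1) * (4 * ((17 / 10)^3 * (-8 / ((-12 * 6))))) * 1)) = 3750 / 4913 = 0.76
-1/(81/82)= -82/81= -1.01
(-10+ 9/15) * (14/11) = -658/55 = -11.96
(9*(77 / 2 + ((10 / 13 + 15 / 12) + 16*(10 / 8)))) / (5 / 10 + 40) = 1049 / 78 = 13.45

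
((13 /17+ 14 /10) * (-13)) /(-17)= 2392 /1445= 1.66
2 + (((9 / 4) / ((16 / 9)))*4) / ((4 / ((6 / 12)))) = 337 / 128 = 2.63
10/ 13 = 0.77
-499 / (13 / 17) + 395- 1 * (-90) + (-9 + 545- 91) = 3607 / 13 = 277.46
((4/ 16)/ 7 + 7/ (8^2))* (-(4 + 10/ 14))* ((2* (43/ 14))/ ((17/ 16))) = -92235/ 23324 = -3.95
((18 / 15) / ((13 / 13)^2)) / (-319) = -6 / 1595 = -0.00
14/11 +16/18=214/99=2.16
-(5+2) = -7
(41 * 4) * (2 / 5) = 328 / 5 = 65.60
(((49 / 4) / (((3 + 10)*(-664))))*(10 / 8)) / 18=-0.00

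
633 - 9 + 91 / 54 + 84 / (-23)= 772565 / 1242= 622.03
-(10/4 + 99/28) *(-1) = 169/28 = 6.04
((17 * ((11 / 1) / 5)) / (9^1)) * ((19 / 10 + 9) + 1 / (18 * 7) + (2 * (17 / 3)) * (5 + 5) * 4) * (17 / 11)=42262204 / 14175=2981.46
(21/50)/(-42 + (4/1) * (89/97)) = -2037/185900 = -0.01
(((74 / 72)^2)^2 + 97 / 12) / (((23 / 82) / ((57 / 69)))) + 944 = 431416333211 / 444258432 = 971.09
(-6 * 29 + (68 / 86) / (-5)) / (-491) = 37444 / 105565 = 0.35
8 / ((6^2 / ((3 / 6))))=0.11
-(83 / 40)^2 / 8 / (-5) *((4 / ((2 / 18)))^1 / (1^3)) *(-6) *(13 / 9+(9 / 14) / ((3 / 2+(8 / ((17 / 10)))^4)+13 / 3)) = -117029315810499 / 3481565290000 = -33.61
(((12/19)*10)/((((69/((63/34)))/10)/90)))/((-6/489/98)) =-9057258000/7429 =-1219175.93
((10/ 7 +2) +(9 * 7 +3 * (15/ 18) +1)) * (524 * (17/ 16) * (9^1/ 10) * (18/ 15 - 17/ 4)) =-1196947917/ 11200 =-106870.35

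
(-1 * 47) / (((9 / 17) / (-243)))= 21573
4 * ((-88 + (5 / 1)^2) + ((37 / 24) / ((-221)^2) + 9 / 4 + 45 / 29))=-2012345809 / 8498334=-236.79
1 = 1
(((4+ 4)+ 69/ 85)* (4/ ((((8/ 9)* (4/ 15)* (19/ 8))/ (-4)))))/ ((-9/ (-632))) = -5680416/ 323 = -17586.43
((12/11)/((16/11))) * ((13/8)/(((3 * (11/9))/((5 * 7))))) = 11.63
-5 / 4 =-1.25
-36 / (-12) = 3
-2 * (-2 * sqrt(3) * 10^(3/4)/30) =2 * 10^(3/4) * sqrt(3)/15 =1.30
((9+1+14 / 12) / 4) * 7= 469 / 24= 19.54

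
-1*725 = -725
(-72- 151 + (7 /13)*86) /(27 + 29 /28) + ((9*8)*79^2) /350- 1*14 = 451312206 /357175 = 1263.56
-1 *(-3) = 3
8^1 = 8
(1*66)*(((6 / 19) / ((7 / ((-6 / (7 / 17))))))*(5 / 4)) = -50490 / 931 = -54.23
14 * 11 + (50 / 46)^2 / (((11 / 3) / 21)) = 935501 / 5819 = 160.77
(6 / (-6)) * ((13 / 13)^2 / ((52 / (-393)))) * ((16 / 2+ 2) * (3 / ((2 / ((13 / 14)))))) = 5895 / 56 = 105.27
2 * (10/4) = 5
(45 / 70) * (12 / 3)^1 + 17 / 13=353 / 91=3.88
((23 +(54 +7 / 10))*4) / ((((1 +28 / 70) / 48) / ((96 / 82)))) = 511488 / 41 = 12475.32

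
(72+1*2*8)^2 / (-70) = -3872 / 35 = -110.63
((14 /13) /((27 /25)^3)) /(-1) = -218750 /255879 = -0.85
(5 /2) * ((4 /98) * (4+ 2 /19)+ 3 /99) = 30395 /61446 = 0.49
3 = 3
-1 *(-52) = 52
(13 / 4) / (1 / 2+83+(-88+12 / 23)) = -299 / 366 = -0.82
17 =17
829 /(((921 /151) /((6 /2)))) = 125179 /307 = 407.75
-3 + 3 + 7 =7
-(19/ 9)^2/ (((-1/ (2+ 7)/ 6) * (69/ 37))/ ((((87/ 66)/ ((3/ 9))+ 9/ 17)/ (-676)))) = -574351/ 670956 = -0.86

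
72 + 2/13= 938/13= 72.15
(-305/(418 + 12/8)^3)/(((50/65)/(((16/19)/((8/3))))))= -19032/11221204661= -0.00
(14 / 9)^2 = 2.42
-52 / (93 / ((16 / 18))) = -416 / 837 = -0.50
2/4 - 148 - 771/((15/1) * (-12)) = -8593/60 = -143.22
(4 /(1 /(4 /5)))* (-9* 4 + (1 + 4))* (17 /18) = -4216 /45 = -93.69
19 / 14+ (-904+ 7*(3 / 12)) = -25225 / 28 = -900.89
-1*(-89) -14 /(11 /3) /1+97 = 2004 /11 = 182.18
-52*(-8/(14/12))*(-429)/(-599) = 1070784/4193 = 255.37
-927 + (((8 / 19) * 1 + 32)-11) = -17206 / 19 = -905.58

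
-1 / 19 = -0.05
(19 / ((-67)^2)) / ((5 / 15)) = 57 / 4489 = 0.01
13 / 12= 1.08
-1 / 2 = -0.50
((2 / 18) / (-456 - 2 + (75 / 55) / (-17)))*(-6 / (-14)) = -187 / 1798881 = -0.00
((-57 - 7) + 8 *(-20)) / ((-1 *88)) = 28 / 11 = 2.55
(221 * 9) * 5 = 9945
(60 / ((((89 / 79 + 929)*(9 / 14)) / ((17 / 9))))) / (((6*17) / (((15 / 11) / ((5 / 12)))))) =1106 / 181863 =0.01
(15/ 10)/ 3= 1/ 2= 0.50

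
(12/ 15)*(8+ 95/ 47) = 8.02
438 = 438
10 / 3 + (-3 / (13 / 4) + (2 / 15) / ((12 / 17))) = 3041 / 1170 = 2.60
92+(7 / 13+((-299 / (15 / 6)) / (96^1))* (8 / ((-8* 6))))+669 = 14259887 / 18720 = 761.75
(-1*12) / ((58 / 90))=-540 / 29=-18.62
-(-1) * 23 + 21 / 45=352 / 15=23.47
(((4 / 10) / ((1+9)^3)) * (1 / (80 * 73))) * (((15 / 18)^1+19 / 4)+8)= 0.00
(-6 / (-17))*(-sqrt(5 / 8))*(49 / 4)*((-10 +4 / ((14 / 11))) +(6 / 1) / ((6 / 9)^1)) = -315*sqrt(10) / 136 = -7.32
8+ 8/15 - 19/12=139/20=6.95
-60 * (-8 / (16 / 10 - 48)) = -300 / 29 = -10.34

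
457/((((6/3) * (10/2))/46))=10511/5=2102.20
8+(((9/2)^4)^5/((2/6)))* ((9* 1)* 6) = 984770902183615427185/524288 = 1878301433913451.06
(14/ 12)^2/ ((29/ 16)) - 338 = -88022/ 261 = -337.25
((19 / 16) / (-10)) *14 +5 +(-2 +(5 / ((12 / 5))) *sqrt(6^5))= 107 / 80 +75 *sqrt(6)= 185.05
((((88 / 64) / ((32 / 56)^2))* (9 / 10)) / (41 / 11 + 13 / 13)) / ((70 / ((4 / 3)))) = 2541 / 166400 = 0.02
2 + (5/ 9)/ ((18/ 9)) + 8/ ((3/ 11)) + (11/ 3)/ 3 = 197/ 6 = 32.83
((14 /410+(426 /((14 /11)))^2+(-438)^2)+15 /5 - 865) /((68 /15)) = 66841.70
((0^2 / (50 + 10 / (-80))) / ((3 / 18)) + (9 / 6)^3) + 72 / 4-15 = 51 / 8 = 6.38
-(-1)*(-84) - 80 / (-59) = -4876 / 59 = -82.64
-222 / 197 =-1.13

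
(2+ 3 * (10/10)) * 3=15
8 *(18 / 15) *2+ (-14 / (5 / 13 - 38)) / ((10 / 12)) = 19.65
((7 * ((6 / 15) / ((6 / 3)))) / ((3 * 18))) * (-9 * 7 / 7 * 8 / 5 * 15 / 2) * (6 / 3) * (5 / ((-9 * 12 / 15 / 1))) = 35 / 9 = 3.89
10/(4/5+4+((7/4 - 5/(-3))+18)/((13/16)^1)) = 975/3038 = 0.32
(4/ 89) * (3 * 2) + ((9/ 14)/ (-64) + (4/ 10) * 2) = 422491/ 398720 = 1.06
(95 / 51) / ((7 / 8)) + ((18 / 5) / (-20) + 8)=177587 / 17850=9.95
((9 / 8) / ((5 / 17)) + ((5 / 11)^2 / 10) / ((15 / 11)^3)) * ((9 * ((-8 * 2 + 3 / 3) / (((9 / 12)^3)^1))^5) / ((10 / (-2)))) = 69454318796800 / 177147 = 392071662.50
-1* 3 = -3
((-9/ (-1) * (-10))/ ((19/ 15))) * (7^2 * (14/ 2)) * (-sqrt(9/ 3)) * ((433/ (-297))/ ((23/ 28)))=-207926600 * sqrt(3)/ 4807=-74919.79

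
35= 35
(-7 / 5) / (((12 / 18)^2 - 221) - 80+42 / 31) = 1953 / 417385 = 0.00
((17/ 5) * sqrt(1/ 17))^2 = 17/ 25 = 0.68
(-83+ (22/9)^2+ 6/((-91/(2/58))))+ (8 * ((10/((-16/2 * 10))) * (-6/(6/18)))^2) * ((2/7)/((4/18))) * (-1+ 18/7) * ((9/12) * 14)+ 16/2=790.15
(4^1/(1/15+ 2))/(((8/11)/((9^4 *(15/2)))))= 16238475/124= 130955.44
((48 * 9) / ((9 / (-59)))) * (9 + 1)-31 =-28351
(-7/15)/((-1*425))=7/6375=0.00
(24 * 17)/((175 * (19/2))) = 816/3325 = 0.25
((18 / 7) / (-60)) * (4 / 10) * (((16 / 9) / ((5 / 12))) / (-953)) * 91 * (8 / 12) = 1664 / 357375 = 0.00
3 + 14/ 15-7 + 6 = 44/ 15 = 2.93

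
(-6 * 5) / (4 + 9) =-30 / 13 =-2.31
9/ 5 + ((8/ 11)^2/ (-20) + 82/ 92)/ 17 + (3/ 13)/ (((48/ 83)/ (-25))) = -399782257/ 49203440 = -8.13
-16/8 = -2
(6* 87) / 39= 174 / 13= 13.38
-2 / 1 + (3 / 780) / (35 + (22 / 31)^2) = -17740919 / 8870940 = -2.00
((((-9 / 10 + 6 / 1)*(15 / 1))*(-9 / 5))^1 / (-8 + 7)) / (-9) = -15.30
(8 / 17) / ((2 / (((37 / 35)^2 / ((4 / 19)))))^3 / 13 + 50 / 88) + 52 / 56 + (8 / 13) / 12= 96364398504441265801 / 53472354645693861150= 1.80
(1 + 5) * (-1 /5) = -6 /5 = -1.20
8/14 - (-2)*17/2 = 123/7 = 17.57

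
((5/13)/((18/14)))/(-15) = -7/351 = -0.02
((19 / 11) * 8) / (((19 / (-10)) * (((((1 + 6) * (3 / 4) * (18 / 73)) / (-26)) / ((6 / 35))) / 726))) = 2672384 / 147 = 18179.48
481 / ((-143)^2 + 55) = 481 / 20504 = 0.02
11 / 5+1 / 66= 2.22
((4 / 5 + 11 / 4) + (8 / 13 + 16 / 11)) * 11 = 16073 / 260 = 61.82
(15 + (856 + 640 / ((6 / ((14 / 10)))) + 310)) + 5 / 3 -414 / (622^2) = 257664537 / 193442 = 1332.00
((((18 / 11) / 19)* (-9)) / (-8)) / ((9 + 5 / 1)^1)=0.01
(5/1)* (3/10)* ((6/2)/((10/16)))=36/5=7.20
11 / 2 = 5.50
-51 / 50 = -1.02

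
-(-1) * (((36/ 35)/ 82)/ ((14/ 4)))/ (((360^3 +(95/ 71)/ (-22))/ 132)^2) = 0.00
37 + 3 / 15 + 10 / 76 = 7093 / 190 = 37.33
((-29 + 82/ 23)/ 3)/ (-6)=1.41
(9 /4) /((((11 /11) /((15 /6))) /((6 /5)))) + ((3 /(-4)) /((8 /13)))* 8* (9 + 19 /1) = -1065 /4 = -266.25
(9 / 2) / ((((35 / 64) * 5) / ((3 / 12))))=72 / 175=0.41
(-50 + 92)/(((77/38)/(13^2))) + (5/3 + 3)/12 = 693653/198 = 3503.30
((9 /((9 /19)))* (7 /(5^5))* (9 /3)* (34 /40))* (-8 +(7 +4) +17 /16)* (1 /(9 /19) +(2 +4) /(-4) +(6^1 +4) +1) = 6143137 /1200000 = 5.12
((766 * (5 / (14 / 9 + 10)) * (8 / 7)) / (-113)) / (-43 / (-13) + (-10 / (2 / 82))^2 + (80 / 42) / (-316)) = -8169390 / 409679681491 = -0.00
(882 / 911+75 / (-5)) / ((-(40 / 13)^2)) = 2160327 / 1457600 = 1.48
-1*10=-10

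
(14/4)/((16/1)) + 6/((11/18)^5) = 363924413/5153632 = 70.62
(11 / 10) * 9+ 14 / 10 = 113 / 10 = 11.30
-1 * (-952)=952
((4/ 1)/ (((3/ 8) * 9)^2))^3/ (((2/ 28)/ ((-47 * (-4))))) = 44157632512/ 387420489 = 113.98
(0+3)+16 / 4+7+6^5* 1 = 7790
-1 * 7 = -7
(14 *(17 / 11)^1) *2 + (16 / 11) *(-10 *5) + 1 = -313 / 11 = -28.45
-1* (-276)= 276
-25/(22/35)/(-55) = 175/242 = 0.72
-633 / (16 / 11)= -6963 / 16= -435.19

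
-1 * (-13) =13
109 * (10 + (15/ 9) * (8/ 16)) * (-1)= -7085/ 6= -1180.83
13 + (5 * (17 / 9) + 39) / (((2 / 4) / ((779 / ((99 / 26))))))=17673071 / 891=19835.10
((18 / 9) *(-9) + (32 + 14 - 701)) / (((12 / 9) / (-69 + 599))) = -535035 / 2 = -267517.50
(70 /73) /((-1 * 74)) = -0.01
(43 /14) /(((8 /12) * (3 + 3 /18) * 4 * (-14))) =-387 /14896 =-0.03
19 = 19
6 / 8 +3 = 15 / 4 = 3.75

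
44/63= 0.70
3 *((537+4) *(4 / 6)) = 1082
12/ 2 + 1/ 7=43/ 7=6.14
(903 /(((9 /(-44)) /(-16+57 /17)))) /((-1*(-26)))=1423730 /663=2147.41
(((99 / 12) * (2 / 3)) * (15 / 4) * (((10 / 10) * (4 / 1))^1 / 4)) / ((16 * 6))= 55 / 256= 0.21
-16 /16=-1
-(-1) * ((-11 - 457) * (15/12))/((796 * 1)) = -585/796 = -0.73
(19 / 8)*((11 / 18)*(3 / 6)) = 209 / 288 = 0.73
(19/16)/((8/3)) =57/128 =0.45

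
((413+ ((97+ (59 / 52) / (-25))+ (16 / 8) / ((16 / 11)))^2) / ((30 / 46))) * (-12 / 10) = -1567504777927 / 84500000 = -18550.35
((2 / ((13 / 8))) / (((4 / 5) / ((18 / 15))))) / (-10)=-0.18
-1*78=-78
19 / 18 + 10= 199 / 18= 11.06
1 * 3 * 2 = 6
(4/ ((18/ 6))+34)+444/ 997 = 107014/ 2991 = 35.78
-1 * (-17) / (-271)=-17 / 271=-0.06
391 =391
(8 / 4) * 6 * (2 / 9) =8 / 3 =2.67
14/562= 7/281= 0.02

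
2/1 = 2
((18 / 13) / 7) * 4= 72 / 91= 0.79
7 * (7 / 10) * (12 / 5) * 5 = 294 / 5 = 58.80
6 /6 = 1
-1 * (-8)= 8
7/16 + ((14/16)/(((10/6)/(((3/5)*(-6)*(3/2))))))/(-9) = 301/400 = 0.75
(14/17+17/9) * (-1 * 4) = -1660/153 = -10.85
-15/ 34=-0.44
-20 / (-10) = 2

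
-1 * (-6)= 6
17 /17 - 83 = -82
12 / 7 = 1.71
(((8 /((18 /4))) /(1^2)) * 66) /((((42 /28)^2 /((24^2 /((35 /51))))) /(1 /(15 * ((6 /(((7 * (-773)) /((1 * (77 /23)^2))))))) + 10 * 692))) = 36703214022656 /121275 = 302644518.84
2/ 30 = 1/ 15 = 0.07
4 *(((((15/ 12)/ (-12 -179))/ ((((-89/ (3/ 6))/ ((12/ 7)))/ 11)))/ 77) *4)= 120/ 832951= 0.00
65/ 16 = 4.06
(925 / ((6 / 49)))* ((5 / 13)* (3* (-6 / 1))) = -679875 / 13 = -52298.08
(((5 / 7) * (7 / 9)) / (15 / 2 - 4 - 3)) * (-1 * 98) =-980 / 9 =-108.89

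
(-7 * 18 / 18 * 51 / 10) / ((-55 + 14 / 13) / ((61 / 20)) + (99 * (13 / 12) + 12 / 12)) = -188734 / 478815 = -0.39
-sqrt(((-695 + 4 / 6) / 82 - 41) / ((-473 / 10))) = -sqrt(1914495) / 1353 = -1.02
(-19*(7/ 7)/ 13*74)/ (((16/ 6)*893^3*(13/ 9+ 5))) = -0.00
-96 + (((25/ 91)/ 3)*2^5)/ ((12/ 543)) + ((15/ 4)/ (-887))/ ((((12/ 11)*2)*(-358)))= 101533443239/ 2774081856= 36.60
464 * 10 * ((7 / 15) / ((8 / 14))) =11368 / 3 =3789.33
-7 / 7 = -1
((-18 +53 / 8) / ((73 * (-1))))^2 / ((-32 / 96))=-24843 / 341056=-0.07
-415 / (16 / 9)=-3735 / 16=-233.44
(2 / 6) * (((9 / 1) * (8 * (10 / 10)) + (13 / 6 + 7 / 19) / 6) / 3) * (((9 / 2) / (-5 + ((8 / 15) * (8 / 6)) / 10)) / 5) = -247685 / 168568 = -1.47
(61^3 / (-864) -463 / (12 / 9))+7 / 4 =-525493 / 864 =-608.21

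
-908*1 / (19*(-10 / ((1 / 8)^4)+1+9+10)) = 227 / 194465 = 0.00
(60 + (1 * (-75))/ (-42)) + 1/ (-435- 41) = 29409/ 476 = 61.78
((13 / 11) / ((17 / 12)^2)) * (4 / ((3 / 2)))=4992 / 3179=1.57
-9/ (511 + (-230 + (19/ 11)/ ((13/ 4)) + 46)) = -1287/ 46837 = -0.03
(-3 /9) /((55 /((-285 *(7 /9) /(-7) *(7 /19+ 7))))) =-140 /99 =-1.41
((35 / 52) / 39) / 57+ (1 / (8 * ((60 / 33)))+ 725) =3352603289 / 4623840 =725.07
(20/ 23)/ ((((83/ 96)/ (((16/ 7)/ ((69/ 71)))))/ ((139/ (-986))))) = -50529280/ 151523057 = -0.33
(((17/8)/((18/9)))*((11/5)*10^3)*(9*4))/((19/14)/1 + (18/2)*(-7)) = -1178100/863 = -1365.12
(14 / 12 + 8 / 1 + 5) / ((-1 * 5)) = -17 / 6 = -2.83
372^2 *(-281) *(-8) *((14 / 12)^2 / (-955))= -423424288 / 955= -443376.22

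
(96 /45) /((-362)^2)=8 /491415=0.00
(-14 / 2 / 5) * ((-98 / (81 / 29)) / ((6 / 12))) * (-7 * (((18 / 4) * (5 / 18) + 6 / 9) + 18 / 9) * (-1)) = 3272563 / 1215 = 2693.47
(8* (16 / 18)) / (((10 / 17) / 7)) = 3808 / 45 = 84.62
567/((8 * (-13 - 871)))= -567/7072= -0.08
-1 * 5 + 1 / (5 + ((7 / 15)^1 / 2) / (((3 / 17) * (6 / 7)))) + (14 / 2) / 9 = -129394 / 31797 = -4.07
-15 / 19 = -0.79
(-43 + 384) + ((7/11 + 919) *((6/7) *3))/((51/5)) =749849/1309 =572.84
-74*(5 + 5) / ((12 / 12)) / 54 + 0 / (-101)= -370 / 27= -13.70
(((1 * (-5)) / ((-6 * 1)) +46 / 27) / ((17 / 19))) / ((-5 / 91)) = -236873 / 4590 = -51.61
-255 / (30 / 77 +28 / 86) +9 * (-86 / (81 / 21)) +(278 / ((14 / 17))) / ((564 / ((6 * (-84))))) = -858.87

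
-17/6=-2.83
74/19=3.89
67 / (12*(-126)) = -0.04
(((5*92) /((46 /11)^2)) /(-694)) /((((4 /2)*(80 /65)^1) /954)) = -14.69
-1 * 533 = -533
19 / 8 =2.38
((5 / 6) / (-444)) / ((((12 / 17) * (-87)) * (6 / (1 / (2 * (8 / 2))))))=85 / 133498368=0.00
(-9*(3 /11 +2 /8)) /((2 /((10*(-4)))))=1035 /11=94.09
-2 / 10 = -1 / 5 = -0.20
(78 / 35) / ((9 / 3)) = 26 / 35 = 0.74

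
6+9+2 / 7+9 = 170 / 7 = 24.29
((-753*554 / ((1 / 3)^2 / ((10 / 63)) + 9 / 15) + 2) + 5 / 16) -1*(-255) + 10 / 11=-733614309 / 2288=-320635.62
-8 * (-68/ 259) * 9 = 4896/ 259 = 18.90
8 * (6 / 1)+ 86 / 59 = 2918 / 59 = 49.46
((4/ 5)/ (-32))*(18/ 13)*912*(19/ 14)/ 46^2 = -9747/ 481390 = -0.02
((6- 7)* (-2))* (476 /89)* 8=7616 /89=85.57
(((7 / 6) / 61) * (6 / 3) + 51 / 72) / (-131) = -1093 / 191784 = -0.01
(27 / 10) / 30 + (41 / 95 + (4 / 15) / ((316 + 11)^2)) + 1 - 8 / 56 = 5882281859 / 4266467100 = 1.38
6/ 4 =3/ 2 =1.50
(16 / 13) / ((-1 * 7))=-16 / 91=-0.18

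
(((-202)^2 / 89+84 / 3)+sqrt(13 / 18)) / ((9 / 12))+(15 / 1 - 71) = 2 * sqrt(26) / 9+52744 / 89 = 593.76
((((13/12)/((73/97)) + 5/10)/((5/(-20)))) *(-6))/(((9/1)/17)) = 57766/657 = 87.92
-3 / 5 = -0.60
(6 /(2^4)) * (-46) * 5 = -86.25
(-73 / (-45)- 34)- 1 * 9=-1862 / 45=-41.38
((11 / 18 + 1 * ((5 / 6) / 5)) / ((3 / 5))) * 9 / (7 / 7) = 35 / 3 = 11.67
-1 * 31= -31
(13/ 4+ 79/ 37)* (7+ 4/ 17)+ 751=1987547/ 2516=789.96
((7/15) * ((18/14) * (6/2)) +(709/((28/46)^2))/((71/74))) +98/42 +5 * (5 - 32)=194500301/104370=1863.57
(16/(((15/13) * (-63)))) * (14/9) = -416/1215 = -0.34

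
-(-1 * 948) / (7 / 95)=90060 / 7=12865.71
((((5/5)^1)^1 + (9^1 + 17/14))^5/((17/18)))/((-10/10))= -858500933013/4571504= -187793.98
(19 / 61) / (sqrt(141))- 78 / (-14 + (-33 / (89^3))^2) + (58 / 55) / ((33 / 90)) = 19 * sqrt(141) / 8601 + 7111802273272938 / 841886306756165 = 8.47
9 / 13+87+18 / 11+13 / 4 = 52955 / 572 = 92.58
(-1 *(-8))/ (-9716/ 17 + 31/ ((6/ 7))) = -0.01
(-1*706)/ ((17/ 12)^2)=-101664/ 289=-351.78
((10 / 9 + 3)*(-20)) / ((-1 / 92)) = 68080 / 9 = 7564.44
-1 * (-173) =173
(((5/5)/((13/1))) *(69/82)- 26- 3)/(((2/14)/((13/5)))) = -43183/82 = -526.62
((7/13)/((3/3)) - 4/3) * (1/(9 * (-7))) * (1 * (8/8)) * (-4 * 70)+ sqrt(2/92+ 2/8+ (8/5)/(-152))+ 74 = sqrt(4988355)/4370+ 24734/351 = 70.98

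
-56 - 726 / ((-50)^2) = -70363 / 1250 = -56.29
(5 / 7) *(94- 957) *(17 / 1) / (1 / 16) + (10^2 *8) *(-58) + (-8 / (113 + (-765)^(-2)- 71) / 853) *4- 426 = -31480060374820186 / 146763901921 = -214494.57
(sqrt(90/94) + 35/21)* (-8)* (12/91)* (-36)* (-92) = -529920/91 - 953856* sqrt(235)/4277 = -9242.13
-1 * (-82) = 82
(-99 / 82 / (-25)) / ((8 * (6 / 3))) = 99 / 32800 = 0.00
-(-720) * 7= 5040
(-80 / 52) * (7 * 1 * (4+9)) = -140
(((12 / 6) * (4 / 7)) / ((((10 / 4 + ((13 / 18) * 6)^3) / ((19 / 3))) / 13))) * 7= 35568 / 4529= 7.85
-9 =-9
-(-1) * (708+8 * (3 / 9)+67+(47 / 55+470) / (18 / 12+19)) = 800.64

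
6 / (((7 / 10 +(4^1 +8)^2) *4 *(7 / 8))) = 120 / 10129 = 0.01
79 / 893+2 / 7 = 2339 / 6251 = 0.37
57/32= 1.78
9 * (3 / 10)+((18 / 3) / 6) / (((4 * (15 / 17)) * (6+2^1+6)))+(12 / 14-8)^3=-2977607 / 8232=-361.71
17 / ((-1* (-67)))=17 / 67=0.25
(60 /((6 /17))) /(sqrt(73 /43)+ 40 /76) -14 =78.93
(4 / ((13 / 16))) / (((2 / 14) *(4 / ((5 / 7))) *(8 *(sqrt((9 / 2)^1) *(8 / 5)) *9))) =25 *sqrt(2) / 1404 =0.03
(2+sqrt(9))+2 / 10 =26 / 5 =5.20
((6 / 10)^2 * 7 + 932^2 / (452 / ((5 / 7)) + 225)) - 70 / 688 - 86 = 929.04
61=61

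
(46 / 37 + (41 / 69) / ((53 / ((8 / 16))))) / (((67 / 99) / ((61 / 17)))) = 680315493 / 102744634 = 6.62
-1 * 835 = -835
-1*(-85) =85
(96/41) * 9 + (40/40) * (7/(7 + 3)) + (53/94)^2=40015331/1811380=22.09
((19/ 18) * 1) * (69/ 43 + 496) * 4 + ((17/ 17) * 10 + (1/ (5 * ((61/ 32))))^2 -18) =75349716038/ 36000675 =2093.01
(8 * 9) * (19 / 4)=342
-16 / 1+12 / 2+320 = 310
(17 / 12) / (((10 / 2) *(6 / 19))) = 0.90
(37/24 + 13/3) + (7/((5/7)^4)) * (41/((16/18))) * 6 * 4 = 148872167/5000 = 29774.43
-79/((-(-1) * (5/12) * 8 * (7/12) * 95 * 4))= -711/6650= -0.11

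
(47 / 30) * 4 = 94 / 15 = 6.27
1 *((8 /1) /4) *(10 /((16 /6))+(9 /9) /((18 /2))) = 139 /18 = 7.72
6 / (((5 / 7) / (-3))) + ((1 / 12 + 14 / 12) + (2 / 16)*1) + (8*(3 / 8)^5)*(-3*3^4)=-783181 / 20480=-38.24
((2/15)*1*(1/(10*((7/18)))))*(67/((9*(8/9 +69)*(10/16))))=3216/550375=0.01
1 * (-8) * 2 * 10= -160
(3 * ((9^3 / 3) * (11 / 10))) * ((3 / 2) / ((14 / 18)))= 216513 / 140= 1546.52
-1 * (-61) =61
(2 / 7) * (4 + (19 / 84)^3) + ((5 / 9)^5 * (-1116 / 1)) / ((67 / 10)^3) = 0.95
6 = 6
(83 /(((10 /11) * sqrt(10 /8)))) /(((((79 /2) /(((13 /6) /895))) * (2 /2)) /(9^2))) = 320463 * sqrt(5) /1767625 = 0.41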